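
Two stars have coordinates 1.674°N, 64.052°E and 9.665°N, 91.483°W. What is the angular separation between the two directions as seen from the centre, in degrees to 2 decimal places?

With latitudes φ₁ = 1.674°, φ₂ = 9.665° and longitude difference Δλ = -155.535°:
Haversine: a = sin²(Δφ/2) + cos φ₁ cos φ₂ sin²(Δλ/2) = 0.0049 + (0.9996)(0.9858)(0.9551) = 0.94600.
Central angle c = 2·arcsin(√a) = 2.67256 rad.
So the angular separation is 153.13°.

153.13°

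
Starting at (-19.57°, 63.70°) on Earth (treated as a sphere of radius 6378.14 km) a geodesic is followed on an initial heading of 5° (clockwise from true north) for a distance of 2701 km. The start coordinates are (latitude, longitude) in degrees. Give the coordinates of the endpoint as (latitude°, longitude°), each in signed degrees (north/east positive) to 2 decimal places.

Angular distance δ = d/R = 2701/6378.14 = 0.42348 rad; initial bearing θ = 0.0873 rad.
sin φ₂ = sin φ₁ cos δ + cos φ₁ sin δ cos θ = (-0.3350)(0.9117) + (0.9422)(0.4109)(0.9962) = 0.0804, so φ₂ = 4.61°.
Δλ = atan2(sin θ sin δ cos φ₁, cos δ − sin φ₁ sin φ₂) = atan2(0.0337, 0.9386) = 2.059°.
λ₂ = 63.700° + 2.059° = 65.76°.

4.61°, 65.76°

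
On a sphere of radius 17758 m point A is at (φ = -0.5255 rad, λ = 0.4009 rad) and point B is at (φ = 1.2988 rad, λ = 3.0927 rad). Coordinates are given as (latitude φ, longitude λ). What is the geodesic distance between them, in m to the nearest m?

Let φ₁ = -0.5255 rad, φ₂ = 1.2988 rad, and Δλ = 2.6918 rad.
Haversine: a = sin²(Δφ/2) + cos φ₁ cos φ₂ sin²(Δλ/2) = 0.6254 + (0.8651)(0.2687)(0.9503) = 0.84625.
Central angle c = 2·arcsin(√a) = 2.33574 rad.
Distance = R·c = 17758 × 2.3357 ≈ 41478 m.

41478 m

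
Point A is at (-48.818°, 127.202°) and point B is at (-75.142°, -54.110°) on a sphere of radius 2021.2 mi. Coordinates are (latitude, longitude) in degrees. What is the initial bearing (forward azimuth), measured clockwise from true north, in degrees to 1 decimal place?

179.6°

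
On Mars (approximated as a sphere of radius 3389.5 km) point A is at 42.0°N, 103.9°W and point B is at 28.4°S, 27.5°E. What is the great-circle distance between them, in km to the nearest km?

In radians: φ₁ = 0.7330, φ₂ = -0.4957, Δλ = 131.400° = 2.2934 rad.
Haversine: a = sin²(Δφ/2) + cos φ₁ cos φ₂ sin²(Δλ/2) = 0.3323 + (0.7431)(0.8796)(0.8307) = 0.87528.
Central angle c = 2·arcsin(√a) = 2.41970 rad.
Distance = R·c = 3389.5 × 2.4197 ≈ 8202 km.

8202 km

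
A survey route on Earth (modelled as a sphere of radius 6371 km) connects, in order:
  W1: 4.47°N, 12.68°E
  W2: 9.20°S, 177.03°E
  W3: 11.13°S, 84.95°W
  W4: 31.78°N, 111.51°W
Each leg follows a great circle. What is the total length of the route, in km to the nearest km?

34429 km

Leg W1→W2: central angle 2.8582 rad, distance 18209.5 km.
Leg W2→W3: central angle 1.6753 rad, distance 10673.1 km.
Leg W3→W4: central angle 0.8706 rad, distance 5546.3 km.
Total: 18209.5 + 10673.1 + 5546.3 ≈ 34429 km.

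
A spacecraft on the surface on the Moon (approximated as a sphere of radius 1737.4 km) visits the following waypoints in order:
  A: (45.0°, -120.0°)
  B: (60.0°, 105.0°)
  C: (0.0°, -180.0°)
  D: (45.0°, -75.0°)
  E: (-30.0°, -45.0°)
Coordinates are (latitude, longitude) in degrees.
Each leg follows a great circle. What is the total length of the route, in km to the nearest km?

Leg A→B: central angle 1.2000 rad, distance 2084.9 km.
Leg B→C: central angle 1.4410 rad, distance 2503.6 km.
Leg C→D: central angle 1.7548 rad, distance 3048.9 km.
Leg D→E: central angle 1.3931 rad, distance 2420.3 km.
Total: 2084.9 + 2503.6 + 3048.9 + 2420.3 ≈ 10058 km.

10058 km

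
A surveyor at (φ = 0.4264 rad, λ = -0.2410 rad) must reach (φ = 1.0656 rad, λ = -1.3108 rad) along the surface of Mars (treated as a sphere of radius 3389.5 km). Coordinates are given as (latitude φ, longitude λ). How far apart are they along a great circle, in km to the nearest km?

3254 km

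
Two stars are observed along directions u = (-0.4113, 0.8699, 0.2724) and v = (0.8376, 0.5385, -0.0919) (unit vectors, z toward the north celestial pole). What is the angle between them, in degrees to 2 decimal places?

u·v = 0.0989; |u| = 1.0000, |v| = 1.0000.
cos θ = (u·v)/(|u||v|) = 0.0989, so θ = 84.32°.

84.32°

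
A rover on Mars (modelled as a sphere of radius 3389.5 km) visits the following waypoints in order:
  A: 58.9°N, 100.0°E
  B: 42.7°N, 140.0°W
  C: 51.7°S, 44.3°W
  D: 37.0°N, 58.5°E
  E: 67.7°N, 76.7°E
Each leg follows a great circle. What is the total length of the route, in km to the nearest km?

Leg A→B: central angle 1.1692 rad, distance 3963.0 km.
Leg B→C: central angle 2.1864 rad, distance 7410.8 km.
Leg C→D: central angle 2.1919 rad, distance 7429.5 km.
Leg D→E: central angle 0.5648 rad, distance 1914.4 km.
Total: 3963.0 + 7410.8 + 7429.5 + 1914.4 ≈ 20718 km.

20718 km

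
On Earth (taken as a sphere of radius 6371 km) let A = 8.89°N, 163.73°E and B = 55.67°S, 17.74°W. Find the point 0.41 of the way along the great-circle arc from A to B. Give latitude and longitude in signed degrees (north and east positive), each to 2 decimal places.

The central angle between A and B is δ = 2.3249 rad.
With f = 0.41, the slerp weights are sin((1−f)δ)/sin δ = 1.3448 and sin(fδ)/sin δ = 1.1185.
Weighted sum of the unit vectors: (1.3448)·(-0.9484,0.2768,0.1545) + (1.1185)·(0.5371,-0.1718,-0.8258) = (-0.6747, 0.1800, -0.7158).
Converting back: φ = atan2(z, √(x²+y²)) = -45.71°, λ = atan2(y, x) = 165.06°.

-45.71°, 165.06°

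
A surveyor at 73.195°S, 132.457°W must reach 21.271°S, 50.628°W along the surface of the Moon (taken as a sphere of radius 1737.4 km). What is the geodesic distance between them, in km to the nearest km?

2041 km

With latitudes φ₁ = -73.195°, φ₂ = -21.271° and longitude difference Δλ = 81.829°:
Haversine: a = sin²(Δφ/2) + cos φ₁ cos φ₂ sin²(Δλ/2) = 0.1916 + (0.2891)(0.9319)(0.4289) = 0.30721.
Central angle c = 2·arcsin(√a) = 1.17496 rad.
Distance = R·c = 1737.4 × 1.1750 ≈ 2041 km.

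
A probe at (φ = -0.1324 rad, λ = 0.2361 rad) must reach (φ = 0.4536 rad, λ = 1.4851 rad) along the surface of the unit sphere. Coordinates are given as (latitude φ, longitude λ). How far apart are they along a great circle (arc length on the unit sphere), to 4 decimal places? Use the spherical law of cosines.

1.3449

With latitudes φ₁ = -7.586°, φ₂ = 25.989° and longitude difference Δλ = 71.562°:
cos c = sin φ₁ sin φ₂ + cos φ₁ cos φ₂ cos Δλ = (-0.1320)(0.4382) + (0.9912)(0.8989)(0.3163) = 0.22395,
so c = arccos(0.22395) = 1.34493 rad.
On the unit sphere the arc length equals the central angle: 1.3449.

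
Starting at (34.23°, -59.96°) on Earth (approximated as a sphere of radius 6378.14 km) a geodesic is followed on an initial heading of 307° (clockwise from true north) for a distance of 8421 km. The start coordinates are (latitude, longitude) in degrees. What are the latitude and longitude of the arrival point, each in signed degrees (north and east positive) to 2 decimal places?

38.42°, -158.99°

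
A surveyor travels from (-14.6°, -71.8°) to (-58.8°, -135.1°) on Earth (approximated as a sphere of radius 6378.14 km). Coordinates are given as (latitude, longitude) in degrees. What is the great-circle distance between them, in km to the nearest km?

7107 km

In radians: φ₁ = -0.2548, φ₂ = -1.0263, Δλ = -63.300° = -1.1048 rad.
cos c = sin φ₁ sin φ₂ + cos φ₁ cos φ₂ cos Δλ = (-0.2521)(-0.8554) + (0.9677)(0.5180)(0.4493) = 0.44085,
so c = arccos(0.44085) = 1.11425 rad.
Distance = R·c = 6378.14 × 1.1142 ≈ 7107 km.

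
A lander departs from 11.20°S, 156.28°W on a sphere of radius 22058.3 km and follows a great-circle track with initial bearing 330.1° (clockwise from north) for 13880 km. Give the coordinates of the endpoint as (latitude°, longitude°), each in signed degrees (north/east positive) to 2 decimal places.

Angular distance δ = d/R = 13880/22058.3 = 0.62924 rad; initial bearing θ = 5.7613 rad.
sin φ₂ = sin φ₁ cos δ + cos φ₁ sin δ cos θ = (-0.1942)(0.8085) + (0.9810)(0.5885)(0.8669) = 0.3434, so φ₂ = 20.09°.
Δλ = atan2(sin θ sin δ cos φ₁, cos δ − sin φ₁ sin φ₂) = atan2(-0.2878, 0.8752) = -18.203°.
λ₂ = -156.280° − 18.203° = -174.48°.

20.09°, -174.48°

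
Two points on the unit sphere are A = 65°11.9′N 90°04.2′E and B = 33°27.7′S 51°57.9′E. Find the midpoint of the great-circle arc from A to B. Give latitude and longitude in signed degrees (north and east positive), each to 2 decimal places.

The central angle between A and B is δ = 1.7979 rad.
With f = 0.5, the slerp weights are sin((1−f)δ)/sin δ = 0.8033 and sin(fδ)/sin δ = 0.8033.
Weighted sum of the unit vectors: (0.8033)·(-0.0005,0.4195,0.9078) + (0.8033)·(0.5140,0.6571,-0.5514) = (0.4125, 0.8648, 0.2863).
Converting back: φ = atan2(z, √(x²+y²)) = 16.64°, λ = atan2(y, x) = 64.50°.

16.64°, 64.50°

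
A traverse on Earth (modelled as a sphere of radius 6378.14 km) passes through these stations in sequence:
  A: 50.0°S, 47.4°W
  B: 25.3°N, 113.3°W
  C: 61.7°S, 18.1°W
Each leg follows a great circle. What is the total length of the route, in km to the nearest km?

Leg A→B: central angle 1.6610 rad, distance 10594.1 km.
Leg B→C: central angle 1.9989 rad, distance 12749.1 km.
Total: 10594.1 + 12749.1 ≈ 23343 km.

23343 km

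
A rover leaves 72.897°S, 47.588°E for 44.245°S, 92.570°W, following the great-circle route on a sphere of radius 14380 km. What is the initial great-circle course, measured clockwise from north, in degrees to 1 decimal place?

Δλ = -140.158° = -2.4462 rad.
y = sin Δλ · cos φ₂ = (-0.6407)(0.7164) = -0.4590
x = cos φ₁ sin φ₂ − sin φ₁ cos φ₂ cos Δλ = (0.2941)(-0.6977) − (-0.9558)(0.7164)(-0.7678) = -0.7309
θ = atan2(y, x) = -147.87°; adding 360° gives 212.1°.

212.1°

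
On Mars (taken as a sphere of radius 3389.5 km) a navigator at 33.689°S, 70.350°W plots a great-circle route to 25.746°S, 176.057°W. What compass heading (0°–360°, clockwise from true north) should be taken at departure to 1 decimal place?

240.2°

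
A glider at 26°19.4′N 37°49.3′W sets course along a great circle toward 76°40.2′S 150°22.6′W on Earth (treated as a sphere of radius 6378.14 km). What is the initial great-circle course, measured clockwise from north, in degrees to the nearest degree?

194°

Δλ = -112.555° = -1.9645 rad.
y = sin Δλ · cos φ₂ = (-0.9235)(0.2306) = -0.2129
x = cos φ₁ sin φ₂ − sin φ₁ cos φ₂ cos Δλ = (0.8963)(-0.9731) − (0.4434)(0.2306)(-0.3836) = -0.8329
θ = atan2(y, x) = -165.66°; adding 360° gives 194°.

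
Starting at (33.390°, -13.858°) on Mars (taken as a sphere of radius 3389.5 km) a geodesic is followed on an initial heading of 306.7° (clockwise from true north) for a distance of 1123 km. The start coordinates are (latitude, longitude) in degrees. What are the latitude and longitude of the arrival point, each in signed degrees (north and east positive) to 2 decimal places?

43.06°, -34.77°

Angular distance δ = d/R = 1123/3389.5 = 0.33132 rad; initial bearing θ = 5.3529 rad.
sin φ₂ = sin φ₁ cos δ + cos φ₁ sin δ cos θ = (0.5503)(0.9456) + (0.8349)(0.3253)(0.5976) = 0.6827, so φ₂ = 43.06°.
Δλ = atan2(sin θ sin δ cos φ₁, cos δ − sin φ₁ sin φ₂) = atan2(-0.2178, 0.5699) = -20.912°.
λ₂ = -13.858° − 20.912° = -34.77°.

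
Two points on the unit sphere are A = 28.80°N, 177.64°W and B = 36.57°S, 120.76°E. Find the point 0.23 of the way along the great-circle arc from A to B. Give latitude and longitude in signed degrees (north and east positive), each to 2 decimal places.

13.88°, 167.88°

Central angle δ = 1.5231 rad. Interpolating on the sphere with fraction f = 0.23:
P = [sin((1−f)δ)·A + sin(fδ)·B] / sin δ = 0.9229·A + 0.3436·B in Cartesian coordinates,
giving P = (-0.9492, 0.2038, 0.2399), i.e. latitude 13.88°, longitude 167.88°.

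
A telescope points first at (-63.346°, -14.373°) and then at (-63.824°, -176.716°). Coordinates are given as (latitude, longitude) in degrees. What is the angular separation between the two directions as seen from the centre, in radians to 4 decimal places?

0.9103 rad

With latitudes φ₁ = -63.346°, φ₂ = -63.824° and longitude difference Δλ = -162.343°:
Haversine: a = sin²(Δφ/2) + cos φ₁ cos φ₂ sin²(Δλ/2) = 0.0000 + (0.4486)(0.4411)(0.9764) = 0.19325.
Central angle c = 2·arcsin(√a) = 0.91031 rad.
So the angular separation is 0.9103 rad.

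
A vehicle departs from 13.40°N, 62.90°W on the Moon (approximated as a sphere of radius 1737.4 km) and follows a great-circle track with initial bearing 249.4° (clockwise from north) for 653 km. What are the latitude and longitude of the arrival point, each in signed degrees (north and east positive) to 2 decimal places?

5.16°, -83.08°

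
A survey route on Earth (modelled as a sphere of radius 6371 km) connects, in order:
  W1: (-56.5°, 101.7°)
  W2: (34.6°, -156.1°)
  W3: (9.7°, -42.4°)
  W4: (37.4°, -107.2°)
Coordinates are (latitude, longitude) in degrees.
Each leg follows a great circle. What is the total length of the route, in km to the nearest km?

Leg W1→W2: central angle 2.1767 rad, distance 13867.9 km.
Leg W2→W3: central angle 1.8033 rad, distance 11489.1 km.
Leg W3→W4: central angle 1.1199 rad, distance 7135.1 km.
Total: 13867.9 + 11489.1 + 7135.1 ≈ 32492 km.

32492 km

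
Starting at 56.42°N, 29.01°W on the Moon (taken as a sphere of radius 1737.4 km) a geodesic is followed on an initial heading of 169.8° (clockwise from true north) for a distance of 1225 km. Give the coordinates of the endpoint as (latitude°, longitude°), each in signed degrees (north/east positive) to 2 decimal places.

Angular distance δ = d/R = 1225/1737.4 = 0.70508 rad; initial bearing θ = 2.9636 rad.
sin φ₂ = sin φ₁ cos δ + cos φ₁ sin δ cos θ = (0.8331)(0.7616) + (0.5531)(0.6481)(-0.9842) = 0.2817, so φ₂ = 16.36°.
Δλ = atan2(sin θ sin δ cos φ₁, cos δ − sin φ₁ sin φ₂) = atan2(0.0635, 0.5269) = 6.870°.
λ₂ = -29.010° + 6.870° = -22.14°.

16.36°, -22.14°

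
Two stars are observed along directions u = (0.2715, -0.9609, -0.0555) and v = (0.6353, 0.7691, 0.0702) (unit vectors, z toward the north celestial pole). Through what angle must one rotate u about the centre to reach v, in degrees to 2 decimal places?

124.78°

u·v = -0.5704; |u| = 1.0001, |v| = 1.0000.
cos θ = (u·v)/(|u||v|) = -0.5704, so θ = 124.78°.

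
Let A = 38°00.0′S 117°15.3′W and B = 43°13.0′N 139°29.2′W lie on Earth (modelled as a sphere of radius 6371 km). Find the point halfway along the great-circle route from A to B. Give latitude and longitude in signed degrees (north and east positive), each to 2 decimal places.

2.66°, -127.93°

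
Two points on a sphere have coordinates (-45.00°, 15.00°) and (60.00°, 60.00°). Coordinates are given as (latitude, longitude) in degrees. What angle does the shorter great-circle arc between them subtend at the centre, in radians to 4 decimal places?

1.9416 rad

In radians: φ₁ = -0.7854, φ₂ = 1.0472, Δλ = 45.000° = 0.7854 rad.
cos c = sin φ₁ sin φ₂ + cos φ₁ cos φ₂ cos Δλ = (-0.7071)(0.8660) + (0.7071)(0.5000)(0.7071) = -0.36237,
so c = arccos(-0.36237) = 1.94161 rad.
So the angular separation is 1.9416 rad.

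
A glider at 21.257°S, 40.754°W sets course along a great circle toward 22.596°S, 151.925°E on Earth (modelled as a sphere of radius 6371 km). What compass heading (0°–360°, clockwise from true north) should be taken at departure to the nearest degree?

196°

Δλ = -167.321° = -2.9203 rad.
y = sin Δλ · cos φ₂ = (-0.2195)(0.9232) = -0.2026
x = cos φ₁ sin φ₂ − sin φ₁ cos φ₂ cos Δλ = (0.9320)(-0.3842) − (-0.3626)(0.9232)(-0.9756) = -0.6846
θ = atan2(y, x) = -163.51°; adding 360° gives 196°.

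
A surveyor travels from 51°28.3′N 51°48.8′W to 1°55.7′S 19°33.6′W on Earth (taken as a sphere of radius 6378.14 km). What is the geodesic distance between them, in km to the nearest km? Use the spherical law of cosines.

6678 km

In radians: φ₁ = 0.8984, φ₂ = -0.0337, Δλ = 32.253° = 0.5629 rad.
cos c = sin φ₁ sin φ₂ + cos φ₁ cos φ₂ cos Δλ = (0.7823)(-0.0336) + (0.6229)(0.9994)(0.8457) = 0.50016,
so c = arccos(0.50016) = 1.04701 rad.
Distance = R·c = 6378.14 × 1.0470 ≈ 6678 km.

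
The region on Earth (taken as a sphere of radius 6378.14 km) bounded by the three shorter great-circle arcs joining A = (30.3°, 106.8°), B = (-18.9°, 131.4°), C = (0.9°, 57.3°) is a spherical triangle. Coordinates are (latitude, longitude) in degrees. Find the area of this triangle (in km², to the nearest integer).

22016228 km²

Side lengths (central angles): a = 1.3139, b = 0.9660, c = 0.9530 rad; semiperimeter s = 1.6164.
By l'Huilier's theorem, tan(E/4) = √[tan(s/2) tan((s−a)/2) tan((s−b)/2) tan((s−c)/2)], giving spherical excess E = 0.5412 rad.
Area = E·R² = 0.5412 × (6378.14)² ≈ 22016228 km².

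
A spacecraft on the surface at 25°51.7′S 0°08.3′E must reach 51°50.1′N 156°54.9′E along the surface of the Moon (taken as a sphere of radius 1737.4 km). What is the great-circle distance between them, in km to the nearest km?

4507 km

In radians: φ₁ = -0.4514, φ₂ = 0.9047, Δλ = 156.777° = 2.7363 rad.
Haversine: a = sin²(Δφ/2) + cos φ₁ cos φ₂ sin²(Δλ/2) = 0.3935 + (0.8998)(0.6179)(0.9595) = 0.92697.
Central angle c = 2·arcsin(√a) = 2.59432 rad.
Distance = R·c = 1737.4 × 2.5943 ≈ 4507 km.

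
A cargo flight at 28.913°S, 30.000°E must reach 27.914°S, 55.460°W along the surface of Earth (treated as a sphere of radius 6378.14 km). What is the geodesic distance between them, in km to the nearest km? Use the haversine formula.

8158 km

With latitudes φ₁ = -28.913°, φ₂ = -27.914° and longitude difference Δλ = -85.460°:
Haversine: a = sin²(Δφ/2) + cos φ₁ cos φ₂ sin²(Δλ/2) = 0.0001 + (0.8754)(0.8837)(0.4604) = 0.35622.
Central angle c = 2·arcsin(√a) = 1.27911 rad.
Distance = R·c = 6378.14 × 1.2791 ≈ 8158 km.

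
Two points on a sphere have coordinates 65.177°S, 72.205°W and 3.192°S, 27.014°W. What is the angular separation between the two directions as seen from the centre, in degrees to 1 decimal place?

69.8°

Let φ₁ = -1.1376 rad, φ₂ = -0.0557 rad, and Δλ = 0.7887 rad.
Haversine: a = sin²(Δφ/2) + cos φ₁ cos φ₂ sin²(Δλ/2) = 0.2651 + (0.4198)(0.9984)(0.1476) = 0.32703.
Central angle c = 2·arcsin(√a) = 1.21755 rad.
So the angular separation is 69.8°.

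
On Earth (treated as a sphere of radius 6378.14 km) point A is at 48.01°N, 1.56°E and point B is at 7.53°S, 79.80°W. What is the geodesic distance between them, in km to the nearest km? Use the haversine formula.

10005 km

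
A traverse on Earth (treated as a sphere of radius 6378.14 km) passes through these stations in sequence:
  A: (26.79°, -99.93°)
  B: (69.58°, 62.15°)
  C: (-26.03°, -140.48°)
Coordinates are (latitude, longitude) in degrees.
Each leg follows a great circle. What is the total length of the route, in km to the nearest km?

24183 km

Leg A→B: central angle 1.4444 rad, distance 9212.6 km.
Leg B→C: central angle 2.3471 rad, distance 14970.0 km.
Total: 9212.6 + 14970.0 ≈ 24183 km.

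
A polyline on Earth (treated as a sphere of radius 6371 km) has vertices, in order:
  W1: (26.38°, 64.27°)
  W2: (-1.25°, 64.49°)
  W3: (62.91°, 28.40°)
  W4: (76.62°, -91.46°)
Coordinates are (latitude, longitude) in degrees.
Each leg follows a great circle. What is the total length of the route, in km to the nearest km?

14765 km

Leg W1→W2: central angle 0.4822 rad, distance 3072.4 km.
Leg W2→W3: central angle 1.2148 rad, distance 7739.7 km.
Leg W3→W4: central angle 0.6204 rad, distance 3952.4 km.
Total: 3072.4 + 7739.7 + 3952.4 ≈ 14765 km.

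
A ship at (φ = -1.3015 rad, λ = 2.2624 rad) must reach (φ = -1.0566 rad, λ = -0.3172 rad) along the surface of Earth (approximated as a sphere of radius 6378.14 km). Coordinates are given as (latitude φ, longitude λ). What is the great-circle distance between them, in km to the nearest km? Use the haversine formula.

4813 km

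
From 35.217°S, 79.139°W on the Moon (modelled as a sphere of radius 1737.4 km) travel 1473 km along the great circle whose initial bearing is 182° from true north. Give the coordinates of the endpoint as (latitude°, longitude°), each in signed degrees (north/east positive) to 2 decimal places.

-83.60°, -92.71°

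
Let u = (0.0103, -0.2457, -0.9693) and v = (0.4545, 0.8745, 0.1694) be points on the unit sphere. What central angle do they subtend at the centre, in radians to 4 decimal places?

u·v = -0.3744; |u| = 1.0000, |v| = 1.0000.
cos θ = (u·v)/(|u||v|) = -0.3744, so θ = 1.9545 rad.

1.9545 rad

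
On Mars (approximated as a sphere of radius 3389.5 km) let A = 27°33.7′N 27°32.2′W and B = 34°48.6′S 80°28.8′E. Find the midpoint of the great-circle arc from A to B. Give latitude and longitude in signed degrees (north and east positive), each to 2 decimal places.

Central angle δ = 2.0820 rad. Interpolating on the sphere with fraction f = 0.5:
P = [sin((1−f)δ)·A + sin(fδ)·B] / sin δ = 0.9894·A + 0.9894·B in Cartesian coordinates,
giving P = (0.9121, 0.3957, -0.1070), i.e. latitude -6.14°, longitude 23.45°.

-6.14°, 23.45°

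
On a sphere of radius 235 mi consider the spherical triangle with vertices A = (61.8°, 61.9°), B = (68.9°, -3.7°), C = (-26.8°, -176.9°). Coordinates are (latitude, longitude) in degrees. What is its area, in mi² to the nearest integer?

56321 mi²

Side lengths (central angles): a = 2.4034, b = 2.2343, c = 0.4680 rad; semiperimeter s = 2.5528.
By l'Huilier's theorem, tan(E/4) = √[tan(s/2) tan((s−a)/2) tan((s−b)/2) tan((s−c)/2)], giving spherical excess E = 1.0199 rad.
Area = E·R² = 1.0199 × (235)² ≈ 56321 mi².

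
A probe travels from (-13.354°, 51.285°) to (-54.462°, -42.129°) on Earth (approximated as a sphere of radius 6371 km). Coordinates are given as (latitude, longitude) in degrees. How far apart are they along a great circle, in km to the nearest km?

9021 km

With latitudes φ₁ = -13.354°, φ₂ = -54.462° and longitude difference Δλ = -93.414°:
cos c = sin φ₁ sin φ₂ + cos φ₁ cos φ₂ cos Δλ = (-0.2310)(-0.8137) + (0.9730)(0.5812)(-0.0596) = 0.15427,
so c = arccos(0.15427) = 1.41591 rad.
Distance = R·c = 6371 × 1.4159 ≈ 9021 km.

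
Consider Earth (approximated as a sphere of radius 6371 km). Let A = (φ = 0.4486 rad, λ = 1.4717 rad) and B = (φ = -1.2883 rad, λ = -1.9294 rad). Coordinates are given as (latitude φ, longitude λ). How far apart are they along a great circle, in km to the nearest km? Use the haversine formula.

With latitudes φ₁ = 25.703°, φ₂ = -73.814° and longitude difference Δλ = 165.131°:
Haversine: a = sin²(Δφ/2) + cos φ₁ cos φ₂ sin²(Δλ/2) = 0.5827 + (0.9011)(0.2788)(0.9833) = 0.82964.
Central angle c = 2·arcsin(√a) = 2.29065 rad.
Distance = R·c = 6371 × 2.2907 ≈ 14594 km.

14594 km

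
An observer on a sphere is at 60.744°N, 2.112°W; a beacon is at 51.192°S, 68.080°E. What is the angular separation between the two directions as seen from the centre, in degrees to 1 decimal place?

125.2°

Let φ₁ = 1.0602 rad, φ₂ = -0.8935 rad, and Δλ = 1.2251 rad.
Haversine: a = sin²(Δφ/2) + cos φ₁ cos φ₂ sin²(Δλ/2) = 0.6868 + (0.4887)(0.6267)(0.3306) = 0.78803.
Central angle c = 2·arcsin(√a) = 2.18470 rad.
So the angular separation is 125.2°.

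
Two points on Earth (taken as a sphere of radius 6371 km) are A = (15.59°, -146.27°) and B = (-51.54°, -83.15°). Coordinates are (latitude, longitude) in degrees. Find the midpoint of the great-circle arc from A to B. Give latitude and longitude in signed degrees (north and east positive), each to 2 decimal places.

-20.68°, -122.24°

The central angle between A and B is δ = 1.5103 rad.
With f = 0.5, the slerp weights are sin((1−f)δ)/sin δ = 0.6867 and sin(fδ)/sin δ = 0.6867.
Weighted sum of the unit vectors: (0.6867)·(-0.8011,-0.5349,0.2688) + (0.6867)·(0.0742,-0.6175,-0.7830) = (-0.4991, -0.7913, -0.3531).
Converting back: φ = atan2(z, √(x²+y²)) = -20.68°, λ = atan2(y, x) = -122.24°.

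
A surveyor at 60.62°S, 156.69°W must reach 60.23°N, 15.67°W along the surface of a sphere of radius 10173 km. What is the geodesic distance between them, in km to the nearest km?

Let φ₁ = -1.0580 rad, φ₂ = 1.0512 rad, and Δλ = 2.4613 rad.
cos c = sin φ₁ sin φ₂ + cos φ₁ cos φ₂ cos Δλ = (-0.8714)(0.8680) + (0.4906)(0.4965)(-0.7774) = -0.94574,
so c = arccos(-0.94574) = 2.81068 rad.
Distance = R·c = 10173 × 2.8107 ≈ 28593 km.

28593 km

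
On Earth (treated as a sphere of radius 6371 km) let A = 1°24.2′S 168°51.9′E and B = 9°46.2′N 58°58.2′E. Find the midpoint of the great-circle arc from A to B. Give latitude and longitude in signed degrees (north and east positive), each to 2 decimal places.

7.26°, 114.50°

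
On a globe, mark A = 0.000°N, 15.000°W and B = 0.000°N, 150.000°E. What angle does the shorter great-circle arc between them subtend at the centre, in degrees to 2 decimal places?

With latitudes φ₁ = 0.000°, φ₂ = 0.000° and longitude difference Δλ = 165.000°:
cos c = sin φ₁ sin φ₂ + cos φ₁ cos φ₂ cos Δλ = (0.0000)(0.0000) + (1.0000)(1.0000)(-0.9659) = -0.96593,
so c = arccos(-0.96593) = 2.87979 rad.
So the angular separation is 165.00°.

165.00°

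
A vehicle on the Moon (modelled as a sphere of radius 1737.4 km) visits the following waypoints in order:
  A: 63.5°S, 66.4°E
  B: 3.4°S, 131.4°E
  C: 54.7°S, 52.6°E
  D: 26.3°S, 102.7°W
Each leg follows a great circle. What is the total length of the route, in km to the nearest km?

Leg A→B: central angle 1.3271 rad, distance 2305.7 km.
Leg B→C: central angle 1.4097 rad, distance 2449.1 km.
Leg C→D: central angle 1.6801 rad, distance 2918.9 km.
Total: 2305.7 + 2449.1 + 2918.9 ≈ 7674 km.

7674 km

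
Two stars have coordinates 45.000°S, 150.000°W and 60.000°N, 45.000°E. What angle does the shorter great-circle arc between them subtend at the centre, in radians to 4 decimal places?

2.8367 rad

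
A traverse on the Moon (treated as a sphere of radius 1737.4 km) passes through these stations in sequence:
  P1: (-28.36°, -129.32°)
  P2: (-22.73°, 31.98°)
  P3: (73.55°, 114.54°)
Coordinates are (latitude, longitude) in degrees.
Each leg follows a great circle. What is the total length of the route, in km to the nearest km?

Leg P1→P2: central angle 2.1960 rad, distance 3815.3 km.
Leg P2→P3: central angle 1.9143 rad, distance 3325.8 km.
Total: 3815.3 + 3325.8 ≈ 7141 km.

7141 km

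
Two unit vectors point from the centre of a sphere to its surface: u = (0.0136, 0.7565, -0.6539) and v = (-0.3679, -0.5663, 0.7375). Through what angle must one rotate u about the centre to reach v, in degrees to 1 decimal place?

156.3°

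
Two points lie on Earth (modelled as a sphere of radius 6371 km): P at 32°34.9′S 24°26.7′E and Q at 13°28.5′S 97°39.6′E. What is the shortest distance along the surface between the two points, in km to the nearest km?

7647 km

With latitudes φ₁ = -32.582°, φ₂ = -13.475° and longitude difference Δλ = 73.215°:
Haversine: a = sin²(Δφ/2) + cos φ₁ cos φ₂ sin²(Δλ/2) = 0.0275 + (0.8426)(0.9725)(0.3556) = 0.31894.
Central angle c = 2·arcsin(√a) = 1.20026 rad.
Distance = R·c = 6371 × 1.2003 ≈ 7647 km.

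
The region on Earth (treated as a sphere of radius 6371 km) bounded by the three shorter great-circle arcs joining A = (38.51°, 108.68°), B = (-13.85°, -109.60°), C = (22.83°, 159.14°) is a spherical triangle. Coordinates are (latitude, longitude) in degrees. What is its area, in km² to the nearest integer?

Side lengths (central angles): a = 1.6836, b = 0.7944, c = 2.4120 rad; semiperimeter s = 2.4450.
By l'Huilier's theorem, tan(E/4) = √[tan(s/2) tan((s−a)/2) tan((s−b)/2) tan((s−c)/2)], giving spherical excess E = 0.5577 rad.
Area = E·R² = 0.5577 × (6371)² ≈ 22638742 km².

22638742 km²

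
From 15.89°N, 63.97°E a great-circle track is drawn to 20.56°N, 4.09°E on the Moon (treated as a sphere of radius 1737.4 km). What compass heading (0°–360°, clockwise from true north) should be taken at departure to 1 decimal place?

284.5°

With φ₁ = 0.2773, φ₂ = 0.3588, Δλ = -1.0451 rad, the forward-azimuth formula gives
θ = atan2( sin Δλ cos φ₂ , cos φ₁ sin φ₂ − sin φ₁ cos φ₂ cos Δλ ) = atan2(-0.8099, 0.2091) = -75.52°.
Adding 360° brings this into [0°, 360°): 284.5°.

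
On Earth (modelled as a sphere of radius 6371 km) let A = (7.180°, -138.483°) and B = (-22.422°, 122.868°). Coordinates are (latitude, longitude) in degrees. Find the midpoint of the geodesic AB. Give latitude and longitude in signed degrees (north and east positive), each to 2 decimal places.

-11.59°, 174.55°

Central angle δ = 1.7575 rad. Interpolating on the sphere with fraction f = 0.5:
P = [sin((1−f)δ)·A + sin(fδ)·B] / sin δ = 0.7835·A + 0.7835·B in Cartesian coordinates,
giving P = (-0.9752, 0.0931, -0.2009), i.e. latitude -11.59°, longitude 174.55°.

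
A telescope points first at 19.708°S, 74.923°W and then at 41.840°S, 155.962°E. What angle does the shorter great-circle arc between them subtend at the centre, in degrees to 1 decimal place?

102.6°

In radians: φ₁ = -0.3440, φ₂ = -0.7302, Δλ = -129.115° = -2.2535 rad.
Haversine: a = sin²(Δφ/2) + cos φ₁ cos φ₂ sin²(Δλ/2) = 0.0368 + (0.9414)(0.7450)(0.8154) = 0.60877.
Central angle c = 2·arcsin(√a) = 1.79008 rad.
So the angular separation is 102.6°.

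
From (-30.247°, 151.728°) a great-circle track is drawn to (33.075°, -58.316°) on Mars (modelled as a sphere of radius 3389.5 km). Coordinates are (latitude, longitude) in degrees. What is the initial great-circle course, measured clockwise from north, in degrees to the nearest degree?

Δλ = 149.956° = 2.6172 rad.
y = sin Δλ · cos φ₂ = (0.5007)(0.8380) = 0.4195
x = cos φ₁ sin φ₂ − sin φ₁ cos φ₂ cos Δλ = (0.8639)(0.5457) − (-0.5037)(0.8380)(-0.8656) = 0.1061
θ = atan2(y, x) = 75.81°, so the bearing is 76°.

76°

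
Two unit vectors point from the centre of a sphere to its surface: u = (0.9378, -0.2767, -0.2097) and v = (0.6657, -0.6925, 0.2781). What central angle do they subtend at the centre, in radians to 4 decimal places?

0.7112 rad

u·v = 0.7576; |u| = 1.0000, |v| = 1.0000.
cos θ = (u·v)/(|u||v|) = 0.7576, so θ = 0.7112 rad.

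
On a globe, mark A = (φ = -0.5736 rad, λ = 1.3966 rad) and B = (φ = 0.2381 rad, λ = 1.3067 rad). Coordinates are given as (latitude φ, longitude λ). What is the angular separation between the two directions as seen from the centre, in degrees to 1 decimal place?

46.8°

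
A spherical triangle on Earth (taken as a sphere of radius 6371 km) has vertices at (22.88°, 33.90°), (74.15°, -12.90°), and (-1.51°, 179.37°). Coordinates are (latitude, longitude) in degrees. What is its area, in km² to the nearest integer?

66567156 km²

Side lengths (central angles): a = 1.8673, b = 2.4481, c = 0.9929 rad; semiperimeter s = 2.6541.
By l'Huilier's theorem, tan(E/4) = √[tan(s/2) tan((s−a)/2) tan((s−b)/2) tan((s−c)/2)], giving spherical excess E = 1.6400 rad.
Area = E·R² = 1.6400 × (6371)² ≈ 66567156 km².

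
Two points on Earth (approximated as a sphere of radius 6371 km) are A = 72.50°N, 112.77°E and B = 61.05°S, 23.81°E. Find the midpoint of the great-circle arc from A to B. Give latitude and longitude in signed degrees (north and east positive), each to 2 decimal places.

Central angle δ = 2.5533 rad. Interpolating on the sphere with fraction f = 0.5:
P = [sin((1−f)δ)·A + sin(fδ)·B] / sin δ = 1.7247·A + 1.7247·B in Cartesian coordinates,
giving P = (0.5630, 0.8152, 0.1357), i.e. latitude 7.80°, longitude 55.37°.

7.80°, 55.37°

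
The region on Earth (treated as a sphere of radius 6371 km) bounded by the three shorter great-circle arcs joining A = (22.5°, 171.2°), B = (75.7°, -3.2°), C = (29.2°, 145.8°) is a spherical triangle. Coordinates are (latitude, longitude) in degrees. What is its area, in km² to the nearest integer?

12587342 km²

Side lengths (central angles): a = 1.2787, b = 0.4148, c = 1.4266 rad; semiperimeter s = 1.5600.
By l'Huilier's theorem, tan(E/4) = √[tan(s/2) tan((s−a)/2) tan((s−b)/2) tan((s−c)/2)], giving spherical excess E = 0.3101 rad.
Area = E·R² = 0.3101 × (6371)² ≈ 12587342 km².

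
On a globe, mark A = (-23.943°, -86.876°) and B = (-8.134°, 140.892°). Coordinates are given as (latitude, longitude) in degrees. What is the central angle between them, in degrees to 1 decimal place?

123.4°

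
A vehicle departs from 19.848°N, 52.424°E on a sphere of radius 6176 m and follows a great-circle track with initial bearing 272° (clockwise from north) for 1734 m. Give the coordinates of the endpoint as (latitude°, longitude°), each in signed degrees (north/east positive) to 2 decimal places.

Angular distance δ = d/R = 1734/6176 = 0.28076 rad; initial bearing θ = 4.7473 rad.
sin φ₂ = sin φ₁ cos δ + cos φ₁ sin δ cos θ = (0.3395)(0.9608) + (0.9406)(0.2771)(0.0349) = 0.3353, so φ₂ = 19.59°.
Δλ = atan2(sin θ sin δ cos φ₁, cos δ − sin φ₁ sin φ₂) = atan2(-0.2605, 0.8470) = -17.094°.
λ₂ = 52.424° − 17.094° = 35.33°.

19.59°, 35.33°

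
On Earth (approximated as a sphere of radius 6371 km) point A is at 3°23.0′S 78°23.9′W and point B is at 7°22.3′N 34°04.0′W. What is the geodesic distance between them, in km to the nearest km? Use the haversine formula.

5062 km

Let φ₁ = -0.0591 rad, φ₂ = 0.1287 rad, and Δλ = 0.7737 rad.
Haversine: a = sin²(Δφ/2) + cos φ₁ cos φ₂ sin²(Δλ/2) = 0.0088 + (0.9983)(0.9917)(0.1423) = 0.14971.
Central angle c = 2·arcsin(√a) = 0.79458 rad.
Distance = R·c = 6371 × 0.7946 ≈ 5062 km.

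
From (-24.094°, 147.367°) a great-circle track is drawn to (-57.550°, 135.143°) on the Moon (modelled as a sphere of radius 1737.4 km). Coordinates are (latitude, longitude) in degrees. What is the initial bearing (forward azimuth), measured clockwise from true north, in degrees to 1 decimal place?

Δλ = -12.224° = -0.2133 rad.
y = sin Δλ · cos φ₂ = (-0.2117)(0.5366) = -0.1136
x = cos φ₁ sin φ₂ − sin φ₁ cos φ₂ cos Δλ = (0.9129)(-0.8439) − (-0.4082)(0.5366)(0.9773) = -0.5563
θ = atan2(y, x) = -168.46°; adding 360° gives 191.5°.

191.5°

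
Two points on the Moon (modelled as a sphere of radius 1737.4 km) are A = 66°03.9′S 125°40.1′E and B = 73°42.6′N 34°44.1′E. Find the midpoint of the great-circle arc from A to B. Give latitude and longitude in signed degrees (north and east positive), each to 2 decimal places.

5.35°, 90.71°

Central angle δ = 2.6449 rad. Interpolating on the sphere with fraction f = 0.5:
P = [sin((1−f)δ)·A + sin(fδ)·B] / sin δ = 2.0342·A + 2.0342·B in Cartesian coordinates,
giving P = (-0.0123, 0.9956, 0.0933), i.e. latitude 5.35°, longitude 90.71°.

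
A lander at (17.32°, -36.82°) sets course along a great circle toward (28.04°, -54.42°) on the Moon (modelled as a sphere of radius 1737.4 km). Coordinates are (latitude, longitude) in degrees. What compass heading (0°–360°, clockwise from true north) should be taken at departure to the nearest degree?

307°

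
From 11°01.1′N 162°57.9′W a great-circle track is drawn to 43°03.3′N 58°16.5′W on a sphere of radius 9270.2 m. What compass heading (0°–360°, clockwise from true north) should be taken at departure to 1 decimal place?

With φ₁ = 0.1923, φ₂ = 0.7515, Δλ = 1.8272 rad, the forward-azimuth formula gives
θ = atan2( sin Δλ cos φ₂ , cos φ₁ sin φ₂ − sin φ₁ cos φ₂ cos Δλ ) = atan2(0.7068, 0.7055) = 45.05°.
So the initial bearing is 45.1°.

45.1°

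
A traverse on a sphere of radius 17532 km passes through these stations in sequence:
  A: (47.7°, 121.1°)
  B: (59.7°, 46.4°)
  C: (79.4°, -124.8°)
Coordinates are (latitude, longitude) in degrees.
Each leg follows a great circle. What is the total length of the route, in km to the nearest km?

Leg A→B: central angle 0.7551 rad, distance 13238.7 km.
Leg B→C: central angle 0.7122 rad, distance 12485.8 km.
Total: 13238.7 + 12485.8 ≈ 25724 km.

25724 km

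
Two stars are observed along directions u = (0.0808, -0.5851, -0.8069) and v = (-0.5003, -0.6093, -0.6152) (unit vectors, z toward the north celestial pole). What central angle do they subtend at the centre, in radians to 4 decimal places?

0.6224 rad

u·v = 0.8125; |u| = 1.0000, |v| = 1.0000.
cos θ = (u·v)/(|u||v|) = 0.8125, so θ = 0.6224 rad.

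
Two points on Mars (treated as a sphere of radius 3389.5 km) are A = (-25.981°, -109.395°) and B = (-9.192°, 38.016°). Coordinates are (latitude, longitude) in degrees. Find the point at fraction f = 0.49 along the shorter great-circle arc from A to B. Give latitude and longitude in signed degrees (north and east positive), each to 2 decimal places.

-48.41°, -28.55°

The central angle between A and B is δ = 2.3154 rad.
With f = 0.49, the slerp weights are sin((1−f)δ)/sin δ = 1.2578 and sin(fδ)/sin δ = 1.2326.
Weighted sum of the unit vectors: (1.2578)·(-0.2985,-0.8479,-0.4381) + (1.2326)·(0.7777,0.6080,-0.1597) = (0.5831, -0.3172, -0.7479).
Converting back: φ = atan2(z, √(x²+y²)) = -48.41°, λ = atan2(y, x) = -28.55°.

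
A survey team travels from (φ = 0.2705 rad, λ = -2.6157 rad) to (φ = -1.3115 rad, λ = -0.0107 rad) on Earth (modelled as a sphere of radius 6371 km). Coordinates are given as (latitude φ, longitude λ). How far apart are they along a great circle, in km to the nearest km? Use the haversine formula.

13129 km

In radians: φ₁ = 0.2705, φ₂ = -1.3115, Δλ = 149.256° = 2.6050 rad.
Haversine: a = sin²(Δφ/2) + cos φ₁ cos φ₂ sin²(Δλ/2) = 0.5056 + (0.9636)(0.2564)(0.9297) = 0.73532.
Central angle c = 2·arcsin(√a) = 2.06080 rad.
Distance = R·c = 6371 × 2.0608 ≈ 13129 km.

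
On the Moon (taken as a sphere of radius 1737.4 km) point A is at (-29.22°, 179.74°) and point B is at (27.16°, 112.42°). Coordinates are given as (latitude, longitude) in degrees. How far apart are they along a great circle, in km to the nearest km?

2596 km

In radians: φ₁ = -0.5100, φ₂ = 0.4740, Δλ = -67.320° = -1.1750 rad.
cos c = sin φ₁ sin φ₂ + cos φ₁ cos φ₂ cos Δλ = (-0.4882)(0.4565) + (0.8728)(0.8897)(0.3856) = 0.07658,
so c = arccos(0.07658) = 1.49414 rad.
Distance = R·c = 1737.4 × 1.4941 ≈ 2596 km.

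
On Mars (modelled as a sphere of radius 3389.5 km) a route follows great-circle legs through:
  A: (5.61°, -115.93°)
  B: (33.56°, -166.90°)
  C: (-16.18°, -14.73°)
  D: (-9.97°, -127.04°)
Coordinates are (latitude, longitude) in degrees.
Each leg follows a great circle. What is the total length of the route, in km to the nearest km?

18483 km

Leg A→B: central angle 0.9566 rad, distance 3242.5 km.
Leg B→C: central angle 2.6096 rad, distance 8845.1 km.
Leg C→D: central angle 1.8869 rad, distance 6395.5 km.
Total: 3242.5 + 8845.1 + 6395.5 ≈ 18483 km.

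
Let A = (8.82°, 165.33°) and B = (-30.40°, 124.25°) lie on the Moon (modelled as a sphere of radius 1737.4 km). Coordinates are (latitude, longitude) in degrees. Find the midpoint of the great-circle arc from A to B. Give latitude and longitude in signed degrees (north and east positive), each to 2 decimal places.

The central angle between A and B is δ = 0.9705 rad.
With f = 0.5, the slerp weights are sin((1−f)δ)/sin δ = 0.5653 and sin(fδ)/sin δ = 0.5653.
Weighted sum of the unit vectors: (0.5653)·(-0.9560,0.2503,0.1533) + (0.5653)·(-0.4854,0.7129,-0.5060) = (-0.8148, 0.5445, -0.1994).
Converting back: φ = atan2(z, √(x²+y²)) = -11.50°, λ = atan2(y, x) = 146.25°.

-11.50°, 146.25°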